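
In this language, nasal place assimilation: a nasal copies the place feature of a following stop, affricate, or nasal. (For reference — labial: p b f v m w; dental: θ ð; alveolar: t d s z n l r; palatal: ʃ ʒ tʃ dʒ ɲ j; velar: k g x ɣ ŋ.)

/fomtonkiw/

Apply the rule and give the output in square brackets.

/m/ before /t/ (alveolar) → [n]
/n/ before /k/ (velar) → [ŋ]

[fontoŋkiw]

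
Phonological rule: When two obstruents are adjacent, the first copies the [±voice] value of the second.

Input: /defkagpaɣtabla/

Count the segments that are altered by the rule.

/g/ before /p/ (voiceless) → [k]
/ɣ/ before /t/ (voiceless) → [x]
2 segments change.

2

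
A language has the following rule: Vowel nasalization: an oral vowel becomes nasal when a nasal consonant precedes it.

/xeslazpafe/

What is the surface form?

[xeslazpafe]

no segment meets the rule's conditions; no change.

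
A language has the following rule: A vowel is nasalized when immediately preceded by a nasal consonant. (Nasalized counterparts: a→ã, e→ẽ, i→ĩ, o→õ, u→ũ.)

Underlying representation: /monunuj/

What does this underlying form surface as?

/o/ after nasal /m/ → [õ]
/u/ after nasal /n/ → [ũ]
/u/ after nasal /n/ → [ũ]

[mõnũnũj]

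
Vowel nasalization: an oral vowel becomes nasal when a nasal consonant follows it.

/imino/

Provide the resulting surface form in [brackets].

/i/ before nasal /m/ → [ĩ]
/i/ before nasal /n/ → [ĩ]

[ĩmĩno]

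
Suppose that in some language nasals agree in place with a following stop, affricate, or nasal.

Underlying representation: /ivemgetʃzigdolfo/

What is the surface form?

[iveŋgetʃzigdolfo]

/m/ before /g/ (velar) → [ŋ]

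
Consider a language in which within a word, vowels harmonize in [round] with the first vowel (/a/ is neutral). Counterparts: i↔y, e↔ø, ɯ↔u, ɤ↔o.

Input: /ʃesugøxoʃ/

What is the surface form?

[ʃesɯgexɤʃ]

/u/ harmonizes with /e/ ([-round]) → [ɯ]
/ø/ harmonizes with /e/ ([-round]) → [e]
/o/ harmonizes with /e/ ([-round]) → [ɤ]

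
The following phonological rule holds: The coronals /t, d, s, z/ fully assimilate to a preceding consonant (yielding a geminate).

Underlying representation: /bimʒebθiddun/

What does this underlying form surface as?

[bimʒebθiddun]

no segment meets the rule's conditions; no change.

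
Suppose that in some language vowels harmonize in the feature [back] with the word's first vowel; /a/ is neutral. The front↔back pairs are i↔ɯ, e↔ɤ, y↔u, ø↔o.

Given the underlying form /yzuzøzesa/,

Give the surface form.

[yzyzøzesa]

/u/ harmonizes with /y/ ([-back]) → [y]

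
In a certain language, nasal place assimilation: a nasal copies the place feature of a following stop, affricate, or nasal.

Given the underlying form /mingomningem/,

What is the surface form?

[miŋgonniŋgem]

/n/ before /g/ (velar) → [ŋ]
/m/ before /n/ (alveolar) → [n]
/n/ before /g/ (velar) → [ŋ]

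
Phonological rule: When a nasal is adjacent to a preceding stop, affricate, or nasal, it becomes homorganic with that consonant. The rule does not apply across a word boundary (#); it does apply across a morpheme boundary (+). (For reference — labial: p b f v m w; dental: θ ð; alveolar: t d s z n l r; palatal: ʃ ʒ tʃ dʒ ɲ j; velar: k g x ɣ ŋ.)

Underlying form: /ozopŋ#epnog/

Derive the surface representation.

[ozopm#epmog]

/ŋ/ after /p/ (labial) → [m]
/n/ after /p/ (labial) → [m]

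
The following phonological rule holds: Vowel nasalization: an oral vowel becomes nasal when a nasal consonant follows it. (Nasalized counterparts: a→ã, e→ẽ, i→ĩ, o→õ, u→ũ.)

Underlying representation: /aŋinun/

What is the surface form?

/a/ before nasal /ŋ/ → [ã]
/i/ before nasal /n/ → [ĩ]
/u/ before nasal /n/ → [ũ]

[ãŋĩnũn]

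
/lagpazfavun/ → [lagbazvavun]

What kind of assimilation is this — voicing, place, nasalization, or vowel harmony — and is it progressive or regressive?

/p/→[b] /f/→[v].
Each target copies a feature from the preceding segment, so the direction is progressive.

voicing assimilation, progressive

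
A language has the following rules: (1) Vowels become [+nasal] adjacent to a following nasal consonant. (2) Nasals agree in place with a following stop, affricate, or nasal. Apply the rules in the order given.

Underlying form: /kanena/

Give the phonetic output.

Rule 1: /a/ before nasal /n/ → [ã]
Rule 1: /e/ before nasal /n/ → [ẽ]
After rule 1: kãnẽna
Rule 2: no segment meets the rule's conditions; no change.

[kãnẽna]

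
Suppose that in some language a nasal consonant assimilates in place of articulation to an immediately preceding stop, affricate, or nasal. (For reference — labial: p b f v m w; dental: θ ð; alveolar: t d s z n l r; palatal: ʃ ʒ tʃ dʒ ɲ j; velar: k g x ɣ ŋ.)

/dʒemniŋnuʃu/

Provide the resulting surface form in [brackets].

[dʒemmiŋŋuʃu]

/n/ after /m/ (labial) → [m]
/n/ after /ŋ/ (velar) → [ŋ]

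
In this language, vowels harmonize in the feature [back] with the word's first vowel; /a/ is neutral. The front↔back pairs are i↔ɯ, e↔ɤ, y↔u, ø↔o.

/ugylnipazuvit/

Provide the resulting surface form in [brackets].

[ugulnɯpazuvɯt]

/y/ harmonizes with /u/ ([+back]) → [u]
/i/ harmonizes with /u/ ([+back]) → [ɯ]
/i/ harmonizes with /u/ ([+back]) → [ɯ]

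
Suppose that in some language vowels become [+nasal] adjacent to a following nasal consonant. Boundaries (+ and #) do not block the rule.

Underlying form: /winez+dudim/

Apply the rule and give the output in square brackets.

/i/ before nasal /n/ → [ĩ]
/i/ before nasal /m/ → [ĩ]

[wĩnez+dudĩm]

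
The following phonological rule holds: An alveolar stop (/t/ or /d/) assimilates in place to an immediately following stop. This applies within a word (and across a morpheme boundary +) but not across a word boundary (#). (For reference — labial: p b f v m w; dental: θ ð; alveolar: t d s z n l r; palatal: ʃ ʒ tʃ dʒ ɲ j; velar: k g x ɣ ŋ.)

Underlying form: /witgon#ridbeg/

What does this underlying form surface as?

[wikgon#ribbeg]

/t/ before /g/ (velar) → [k]
/d/ before /b/ (labial) → [b]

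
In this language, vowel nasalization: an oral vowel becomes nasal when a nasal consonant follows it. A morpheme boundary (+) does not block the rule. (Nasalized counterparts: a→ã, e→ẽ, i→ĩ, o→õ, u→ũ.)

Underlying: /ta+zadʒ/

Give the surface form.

[ta+zadʒ]

no segment meets the rule's conditions; no change.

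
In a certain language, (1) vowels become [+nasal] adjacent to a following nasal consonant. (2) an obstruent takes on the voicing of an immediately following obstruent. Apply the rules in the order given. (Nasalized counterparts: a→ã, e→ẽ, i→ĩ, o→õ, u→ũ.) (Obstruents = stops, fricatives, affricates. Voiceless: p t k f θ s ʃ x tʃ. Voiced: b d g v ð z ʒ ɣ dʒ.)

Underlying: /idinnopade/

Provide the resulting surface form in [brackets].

Rule 1: /i/ before nasal /n/ → [ĩ]
After rule 1: idĩnnopade
Rule 2: no segment meets the rule's conditions; no change.

[idĩnnopade]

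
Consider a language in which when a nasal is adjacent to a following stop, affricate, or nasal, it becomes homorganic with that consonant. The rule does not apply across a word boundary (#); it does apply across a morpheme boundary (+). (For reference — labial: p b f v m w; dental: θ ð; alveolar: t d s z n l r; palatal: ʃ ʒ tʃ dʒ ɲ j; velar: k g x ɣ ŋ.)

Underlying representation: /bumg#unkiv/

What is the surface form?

[buŋg#uŋkiv]

/m/ before /g/ (velar) → [ŋ]
/n/ before /k/ (velar) → [ŋ]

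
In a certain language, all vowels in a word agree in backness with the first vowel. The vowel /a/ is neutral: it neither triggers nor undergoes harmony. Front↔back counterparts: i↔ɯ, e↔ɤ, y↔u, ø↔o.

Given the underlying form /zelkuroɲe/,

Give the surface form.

/u/ harmonizes with /e/ ([-back]) → [y]
/o/ harmonizes with /e/ ([-back]) → [ø]

[zelkyrøɲe]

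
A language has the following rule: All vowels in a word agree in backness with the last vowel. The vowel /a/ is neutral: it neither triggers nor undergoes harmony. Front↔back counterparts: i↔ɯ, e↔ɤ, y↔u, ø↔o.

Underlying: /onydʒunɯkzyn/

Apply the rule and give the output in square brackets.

/o/ harmonizes with /y/ ([-back]) → [ø]
/u/ harmonizes with /y/ ([-back]) → [y]
/ɯ/ harmonizes with /y/ ([-back]) → [i]

[ønydʒynikzyn]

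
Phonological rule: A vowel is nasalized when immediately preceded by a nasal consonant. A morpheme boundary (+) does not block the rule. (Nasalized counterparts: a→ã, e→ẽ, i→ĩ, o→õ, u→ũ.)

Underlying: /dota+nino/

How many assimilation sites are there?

/i/ after nasal /n/ → [ĩ]
/o/ after nasal /n/ → [õ]
2 segments change.

2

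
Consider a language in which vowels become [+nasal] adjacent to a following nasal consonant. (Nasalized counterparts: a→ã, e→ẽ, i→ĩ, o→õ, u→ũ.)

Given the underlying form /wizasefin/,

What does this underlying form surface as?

/i/ before nasal /n/ → [ĩ]

[wizasefĩn]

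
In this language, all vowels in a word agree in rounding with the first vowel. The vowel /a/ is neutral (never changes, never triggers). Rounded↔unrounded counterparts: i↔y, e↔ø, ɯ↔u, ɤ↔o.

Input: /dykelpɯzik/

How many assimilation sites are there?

/e/ harmonizes with /y/ ([+round]) → [ø]
/ɯ/ harmonizes with /y/ ([+round]) → [u]
/i/ harmonizes with /y/ ([+round]) → [y]
3 segments change.

3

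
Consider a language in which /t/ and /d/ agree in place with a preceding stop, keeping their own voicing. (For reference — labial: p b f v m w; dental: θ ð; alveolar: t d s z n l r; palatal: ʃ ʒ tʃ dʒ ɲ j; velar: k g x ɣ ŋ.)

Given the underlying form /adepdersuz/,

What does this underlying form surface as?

[adepbersuz]

/d/ after /p/ (labial) → [b]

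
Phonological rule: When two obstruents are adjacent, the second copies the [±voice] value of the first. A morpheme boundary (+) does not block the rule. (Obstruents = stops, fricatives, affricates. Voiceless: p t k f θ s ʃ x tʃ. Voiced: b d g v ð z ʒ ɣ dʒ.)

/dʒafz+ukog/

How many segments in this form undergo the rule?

/z/ after /f/ (voiceless) → [s]
1 segment changes.

1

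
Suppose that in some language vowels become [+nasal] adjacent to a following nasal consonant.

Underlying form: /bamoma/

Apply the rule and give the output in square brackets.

/a/ before nasal /m/ → [ã]
/o/ before nasal /m/ → [õ]

[bãmõma]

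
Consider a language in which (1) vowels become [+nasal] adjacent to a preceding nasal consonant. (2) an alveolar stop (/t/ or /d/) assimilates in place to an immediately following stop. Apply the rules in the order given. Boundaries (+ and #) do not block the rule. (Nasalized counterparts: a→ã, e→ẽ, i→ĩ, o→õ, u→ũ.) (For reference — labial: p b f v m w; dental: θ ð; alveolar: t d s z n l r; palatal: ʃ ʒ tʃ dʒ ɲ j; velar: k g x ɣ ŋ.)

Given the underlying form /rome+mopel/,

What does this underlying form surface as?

Rule 1: /e/ after nasal /m/ → [ẽ]
Rule 1: /o/ after nasal /m/ → [õ]
After rule 1: romẽ+mõpel
Rule 2: no segment meets the rule's conditions; no change.

[romẽ+mõpel]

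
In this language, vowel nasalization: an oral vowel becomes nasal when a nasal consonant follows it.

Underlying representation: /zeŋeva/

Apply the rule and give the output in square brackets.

[zẽŋeva]

/e/ before nasal /ŋ/ → [ẽ]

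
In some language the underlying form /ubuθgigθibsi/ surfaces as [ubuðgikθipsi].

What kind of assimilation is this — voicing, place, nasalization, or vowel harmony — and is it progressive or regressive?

/θ/→[ð] /g/→[k] /b/→[p].
Each target copies a feature from the following segment, so the direction is regressive.

voicing assimilation, regressive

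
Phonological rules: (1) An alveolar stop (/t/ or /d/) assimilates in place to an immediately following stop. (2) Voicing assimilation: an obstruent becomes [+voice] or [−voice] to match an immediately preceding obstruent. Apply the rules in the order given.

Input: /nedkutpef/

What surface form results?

[negguppef]

Rule 1: /d/ before /k/ (velar) → [g]
Rule 1: /t/ before /p/ (labial) → [p]
After rule 1: negkuppef
Rule 2: /k/ after /g/ (voiced) → [g]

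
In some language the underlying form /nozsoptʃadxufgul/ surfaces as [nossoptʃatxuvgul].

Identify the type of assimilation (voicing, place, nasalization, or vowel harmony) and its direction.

voicing assimilation, regressive

/z/→[s] /d/→[t] /f/→[v].
Each target copies a feature from the following segment, so the direction is regressive.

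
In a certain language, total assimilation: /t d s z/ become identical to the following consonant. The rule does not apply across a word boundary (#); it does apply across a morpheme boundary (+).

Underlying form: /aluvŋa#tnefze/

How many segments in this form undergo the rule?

1

/t/ before /n/ → [n] (total assimilation)
1 segment changes.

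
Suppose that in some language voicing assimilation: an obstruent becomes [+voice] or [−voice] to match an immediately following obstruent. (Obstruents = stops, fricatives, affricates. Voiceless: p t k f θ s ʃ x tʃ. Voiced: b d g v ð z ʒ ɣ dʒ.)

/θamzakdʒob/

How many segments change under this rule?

/k/ before /dʒ/ (voiced) → [g]
1 segment changes.

1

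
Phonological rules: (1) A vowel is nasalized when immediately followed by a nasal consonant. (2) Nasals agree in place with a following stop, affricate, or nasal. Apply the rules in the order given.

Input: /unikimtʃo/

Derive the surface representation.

Rule 1: /u/ before nasal /n/ → [ũ]
Rule 1: /i/ before nasal /m/ → [ĩ]
After rule 1: ũnikĩmtʃo
Rule 2: /m/ before /tʃ/ (palatal) → [ɲ]

[ũnikĩɲtʃo]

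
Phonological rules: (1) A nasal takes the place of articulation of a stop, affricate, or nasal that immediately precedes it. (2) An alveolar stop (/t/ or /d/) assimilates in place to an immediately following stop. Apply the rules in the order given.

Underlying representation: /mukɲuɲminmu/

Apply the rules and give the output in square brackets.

Rule 1: /ɲ/ after /k/ (velar) → [ŋ]
Rule 1: /m/ after /ɲ/ (palatal) → [ɲ]
Rule 1: /m/ after /n/ (alveolar) → [n]
After rule 1: mukŋuɲɲinnu
Rule 2: no segment meets the rule's conditions; no change.

[mukŋuɲɲinnu]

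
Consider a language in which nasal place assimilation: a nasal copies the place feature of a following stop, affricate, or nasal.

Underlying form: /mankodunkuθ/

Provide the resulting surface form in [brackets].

/n/ before /k/ (velar) → [ŋ]
/n/ before /k/ (velar) → [ŋ]

[maŋkoduŋkuθ]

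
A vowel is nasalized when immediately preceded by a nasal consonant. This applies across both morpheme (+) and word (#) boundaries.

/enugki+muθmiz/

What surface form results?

[enũgki+mũθmĩz]

/u/ after nasal /n/ → [ũ]
/u/ after nasal /m/ → [ũ]
/i/ after nasal /m/ → [ĩ]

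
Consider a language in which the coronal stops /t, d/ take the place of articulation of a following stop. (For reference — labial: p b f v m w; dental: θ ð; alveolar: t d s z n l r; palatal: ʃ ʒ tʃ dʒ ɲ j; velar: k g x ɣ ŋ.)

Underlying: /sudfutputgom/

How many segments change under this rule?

/t/ before /p/ (labial) → [p]
/t/ before /g/ (velar) → [k]
2 segments change.

2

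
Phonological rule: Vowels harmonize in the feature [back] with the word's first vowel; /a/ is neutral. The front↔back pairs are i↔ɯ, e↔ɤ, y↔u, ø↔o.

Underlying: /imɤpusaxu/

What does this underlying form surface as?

[imepysaxy]

/ɤ/ harmonizes with /i/ ([-back]) → [e]
/u/ harmonizes with /i/ ([-back]) → [y]
/u/ harmonizes with /i/ ([-back]) → [y]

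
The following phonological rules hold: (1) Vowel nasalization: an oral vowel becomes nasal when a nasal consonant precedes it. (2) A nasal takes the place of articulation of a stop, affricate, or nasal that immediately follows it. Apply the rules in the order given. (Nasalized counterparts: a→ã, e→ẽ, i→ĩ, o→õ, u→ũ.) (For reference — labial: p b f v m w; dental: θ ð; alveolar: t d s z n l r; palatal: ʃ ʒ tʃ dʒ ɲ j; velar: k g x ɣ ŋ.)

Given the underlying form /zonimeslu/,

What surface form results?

[zonĩmẽslu]

Rule 1: /i/ after nasal /n/ → [ĩ]
Rule 1: /e/ after nasal /m/ → [ẽ]
After rule 1: zonĩmẽslu
Rule 2: no segment meets the rule's conditions; no change.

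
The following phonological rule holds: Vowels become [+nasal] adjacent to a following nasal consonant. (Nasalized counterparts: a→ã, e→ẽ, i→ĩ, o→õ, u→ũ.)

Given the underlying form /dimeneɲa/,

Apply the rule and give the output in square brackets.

/i/ before nasal /m/ → [ĩ]
/e/ before nasal /n/ → [ẽ]
/e/ before nasal /ɲ/ → [ẽ]

[dĩmẽnẽɲa]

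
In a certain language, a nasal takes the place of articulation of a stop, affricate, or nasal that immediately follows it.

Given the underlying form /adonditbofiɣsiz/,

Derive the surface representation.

no segment meets the rule's conditions; no change.

[adonditbofiɣsiz]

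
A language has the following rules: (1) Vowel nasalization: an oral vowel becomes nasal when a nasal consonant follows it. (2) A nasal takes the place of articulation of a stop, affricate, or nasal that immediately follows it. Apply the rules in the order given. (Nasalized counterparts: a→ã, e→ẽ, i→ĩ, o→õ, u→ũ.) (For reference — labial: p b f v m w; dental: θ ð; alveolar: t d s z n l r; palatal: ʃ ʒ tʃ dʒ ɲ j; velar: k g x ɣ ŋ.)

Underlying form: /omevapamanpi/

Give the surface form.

[õmevapãmãmpi]

Rule 1: /o/ before nasal /m/ → [õ]
Rule 1: /a/ before nasal /m/ → [ã]
Rule 1: /a/ before nasal /n/ → [ã]
After rule 1: õmevapãmãnpi
Rule 2: /n/ before /p/ (labial) → [m]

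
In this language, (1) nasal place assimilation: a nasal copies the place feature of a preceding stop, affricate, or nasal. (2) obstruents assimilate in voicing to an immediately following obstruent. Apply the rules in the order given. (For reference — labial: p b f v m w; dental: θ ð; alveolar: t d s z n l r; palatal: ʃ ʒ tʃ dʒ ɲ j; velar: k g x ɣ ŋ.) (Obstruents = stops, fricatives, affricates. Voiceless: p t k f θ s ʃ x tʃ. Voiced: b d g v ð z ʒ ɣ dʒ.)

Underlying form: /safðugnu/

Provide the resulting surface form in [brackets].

[savðugŋu]

Rule 1: /n/ after /g/ (velar) → [ŋ]
After rule 1: safðugŋu
Rule 2: /f/ before /ð/ (voiced) → [v]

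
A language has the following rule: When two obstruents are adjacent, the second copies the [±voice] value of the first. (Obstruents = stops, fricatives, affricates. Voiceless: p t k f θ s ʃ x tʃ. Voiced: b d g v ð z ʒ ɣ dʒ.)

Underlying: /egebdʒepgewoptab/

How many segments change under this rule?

1

/g/ after /p/ (voiceless) → [k]
1 segment changes.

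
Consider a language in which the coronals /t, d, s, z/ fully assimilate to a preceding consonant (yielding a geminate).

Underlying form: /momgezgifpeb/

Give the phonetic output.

[momgezgifpeb]

no segment meets the rule's conditions; no change.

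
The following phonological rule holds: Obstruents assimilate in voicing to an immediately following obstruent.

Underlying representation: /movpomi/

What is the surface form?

[mofpomi]

/v/ before /p/ (voiceless) → [f]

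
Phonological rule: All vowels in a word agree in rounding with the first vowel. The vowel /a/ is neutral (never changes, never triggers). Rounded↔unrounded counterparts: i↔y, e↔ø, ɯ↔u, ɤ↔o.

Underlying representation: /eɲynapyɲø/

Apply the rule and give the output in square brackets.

[eɲinapiɲe]

/y/ harmonizes with /e/ ([-round]) → [i]
/y/ harmonizes with /e/ ([-round]) → [i]
/ø/ harmonizes with /e/ ([-round]) → [e]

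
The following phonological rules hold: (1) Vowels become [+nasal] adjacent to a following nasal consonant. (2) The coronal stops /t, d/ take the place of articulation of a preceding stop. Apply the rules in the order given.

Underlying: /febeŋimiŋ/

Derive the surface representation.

Rule 1: /e/ before nasal /ŋ/ → [ẽ]
Rule 1: /i/ before nasal /m/ → [ĩ]
Rule 1: /i/ before nasal /ŋ/ → [ĩ]
After rule 1: febẽŋĩmĩŋ
Rule 2: no segment meets the rule's conditions; no change.

[febẽŋĩmĩŋ]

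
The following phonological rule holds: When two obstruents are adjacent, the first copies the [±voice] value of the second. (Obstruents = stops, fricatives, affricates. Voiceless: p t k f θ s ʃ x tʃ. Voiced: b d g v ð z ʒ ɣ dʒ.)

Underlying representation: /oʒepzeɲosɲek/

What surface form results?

/p/ before /z/ (voiced) → [b]

[oʒebzeɲosɲek]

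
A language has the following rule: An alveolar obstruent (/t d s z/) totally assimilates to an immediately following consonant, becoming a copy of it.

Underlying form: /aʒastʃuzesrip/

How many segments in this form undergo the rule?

/s/ before /tʃ/ → [tʃ] (total assimilation)
/s/ before /r/ → [r] (total assimilation)
2 segments change.

2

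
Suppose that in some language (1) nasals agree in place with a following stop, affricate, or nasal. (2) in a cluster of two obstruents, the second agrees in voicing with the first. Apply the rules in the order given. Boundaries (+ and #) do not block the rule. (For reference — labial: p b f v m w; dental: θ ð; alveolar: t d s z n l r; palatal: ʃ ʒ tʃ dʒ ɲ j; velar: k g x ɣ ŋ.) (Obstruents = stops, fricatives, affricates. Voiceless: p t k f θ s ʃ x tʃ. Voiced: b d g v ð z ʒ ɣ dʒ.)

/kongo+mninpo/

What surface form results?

Rule 1: /n/ before /g/ (velar) → [ŋ]
Rule 1: /m/ before /n/ (alveolar) → [n]
Rule 1: /n/ before /p/ (labial) → [m]
After rule 1: koŋgo+nnimpo
Rule 2: no segment meets the rule's conditions; no change.

[koŋgo+nnimpo]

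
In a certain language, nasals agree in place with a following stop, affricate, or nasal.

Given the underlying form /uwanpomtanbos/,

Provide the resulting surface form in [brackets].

/n/ before /p/ (labial) → [m]
/m/ before /t/ (alveolar) → [n]
/n/ before /b/ (labial) → [m]

[uwampontambos]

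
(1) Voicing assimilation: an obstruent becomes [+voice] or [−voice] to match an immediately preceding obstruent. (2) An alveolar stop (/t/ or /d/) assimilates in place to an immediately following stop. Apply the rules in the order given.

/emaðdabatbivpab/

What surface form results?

Rule 1: /b/ after /t/ (voiceless) → [p]
Rule 1: /p/ after /v/ (voiced) → [b]
After rule 1: emaðdabatpivbab
Rule 2: /t/ before /p/ (labial) → [p]

[emaðdabappivbab]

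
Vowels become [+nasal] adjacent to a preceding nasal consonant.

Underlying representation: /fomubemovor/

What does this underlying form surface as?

/u/ after nasal /m/ → [ũ]
/o/ after nasal /m/ → [õ]

[fomũbemõvor]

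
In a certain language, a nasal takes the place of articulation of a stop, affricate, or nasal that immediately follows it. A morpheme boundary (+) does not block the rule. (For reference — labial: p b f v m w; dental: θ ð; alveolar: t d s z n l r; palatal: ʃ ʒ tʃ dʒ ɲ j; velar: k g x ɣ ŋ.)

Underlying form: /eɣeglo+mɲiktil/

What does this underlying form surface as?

/m/ before /ɲ/ (palatal) → [ɲ]

[eɣeglo+ɲɲiktil]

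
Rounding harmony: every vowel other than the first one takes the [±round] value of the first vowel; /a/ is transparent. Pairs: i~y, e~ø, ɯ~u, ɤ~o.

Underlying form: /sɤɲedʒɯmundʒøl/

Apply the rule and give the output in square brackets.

/u/ harmonizes with /ɤ/ ([-round]) → [ɯ]
/ø/ harmonizes with /ɤ/ ([-round]) → [e]

[sɤɲedʒɯmɯndʒel]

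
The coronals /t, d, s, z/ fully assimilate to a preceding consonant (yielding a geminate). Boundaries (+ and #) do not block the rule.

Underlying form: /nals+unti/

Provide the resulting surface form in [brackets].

/s/ after /l/ → [l] (total assimilation)
/t/ after /n/ → [n] (total assimilation)

[nall+unni]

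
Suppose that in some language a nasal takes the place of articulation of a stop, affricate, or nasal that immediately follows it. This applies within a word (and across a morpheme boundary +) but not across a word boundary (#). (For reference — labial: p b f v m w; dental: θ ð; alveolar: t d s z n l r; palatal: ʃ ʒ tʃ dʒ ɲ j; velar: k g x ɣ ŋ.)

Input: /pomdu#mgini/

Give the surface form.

[pondu#ŋgini]

/m/ before /d/ (alveolar) → [n]
/m/ before /g/ (velar) → [ŋ]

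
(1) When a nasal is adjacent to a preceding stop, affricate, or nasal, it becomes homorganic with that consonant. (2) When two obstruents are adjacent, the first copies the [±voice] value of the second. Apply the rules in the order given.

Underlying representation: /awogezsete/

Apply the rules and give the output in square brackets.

Rule 1: no segment meets the rule's conditions; no change.
After rule 1: awogezsete
Rule 2: /z/ before /s/ (voiceless) → [s]

[awogessete]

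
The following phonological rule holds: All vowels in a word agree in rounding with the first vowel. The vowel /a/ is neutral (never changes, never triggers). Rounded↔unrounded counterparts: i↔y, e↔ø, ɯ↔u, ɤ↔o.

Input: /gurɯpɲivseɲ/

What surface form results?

[gurupɲyvsøɲ]

/ɯ/ harmonizes with /u/ ([+round]) → [u]
/i/ harmonizes with /u/ ([+round]) → [y]
/e/ harmonizes with /u/ ([+round]) → [ø]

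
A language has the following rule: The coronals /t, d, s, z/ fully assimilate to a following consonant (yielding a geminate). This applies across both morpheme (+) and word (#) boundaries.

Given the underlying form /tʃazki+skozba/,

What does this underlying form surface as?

/z/ before /k/ → [k] (total assimilation)
/s/ before /k/ → [k] (total assimilation)
/z/ before /b/ → [b] (total assimilation)

[tʃakki+kkobba]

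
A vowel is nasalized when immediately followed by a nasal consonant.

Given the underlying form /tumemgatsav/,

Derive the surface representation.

/u/ before nasal /m/ → [ũ]
/e/ before nasal /m/ → [ẽ]

[tũmẽmgatsav]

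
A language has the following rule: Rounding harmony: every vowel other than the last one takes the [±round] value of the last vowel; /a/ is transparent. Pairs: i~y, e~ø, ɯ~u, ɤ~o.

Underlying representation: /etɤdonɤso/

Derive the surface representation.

[øtodonoso]

/e/ harmonizes with /o/ ([+round]) → [ø]
/ɤ/ harmonizes with /o/ ([+round]) → [o]
/ɤ/ harmonizes with /o/ ([+round]) → [o]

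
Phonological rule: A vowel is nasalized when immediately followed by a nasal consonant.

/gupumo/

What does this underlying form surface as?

[gupũmo]

/u/ before nasal /m/ → [ũ]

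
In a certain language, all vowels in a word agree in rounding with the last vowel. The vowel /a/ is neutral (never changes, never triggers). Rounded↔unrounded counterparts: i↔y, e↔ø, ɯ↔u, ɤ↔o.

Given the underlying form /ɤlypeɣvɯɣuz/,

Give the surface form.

/ɤ/ harmonizes with /u/ ([+round]) → [o]
/e/ harmonizes with /u/ ([+round]) → [ø]
/ɯ/ harmonizes with /u/ ([+round]) → [u]

[olypøɣvuɣuz]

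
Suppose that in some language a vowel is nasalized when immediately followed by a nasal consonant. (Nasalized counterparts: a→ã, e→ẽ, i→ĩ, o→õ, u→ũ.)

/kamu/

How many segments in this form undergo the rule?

1

/a/ before nasal /m/ → [ã]
1 segment changes.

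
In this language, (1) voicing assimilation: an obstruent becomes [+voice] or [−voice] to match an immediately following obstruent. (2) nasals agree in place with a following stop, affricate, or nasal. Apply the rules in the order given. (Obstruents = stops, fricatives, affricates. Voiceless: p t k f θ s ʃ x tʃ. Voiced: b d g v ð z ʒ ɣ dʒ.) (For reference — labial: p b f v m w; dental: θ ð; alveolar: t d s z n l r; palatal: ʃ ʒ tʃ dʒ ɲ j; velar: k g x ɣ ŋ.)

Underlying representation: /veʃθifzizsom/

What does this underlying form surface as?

Rule 1: /f/ before /z/ (voiced) → [v]
Rule 1: /z/ before /s/ (voiceless) → [s]
After rule 1: veʃθivzissom
Rule 2: no segment meets the rule's conditions; no change.

[veʃθivzissom]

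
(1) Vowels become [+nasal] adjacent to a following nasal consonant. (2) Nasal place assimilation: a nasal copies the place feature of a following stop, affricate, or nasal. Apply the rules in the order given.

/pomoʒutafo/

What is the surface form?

Rule 1: /o/ before nasal /m/ → [õ]
After rule 1: põmoʒutafo
Rule 2: no segment meets the rule's conditions; no change.

[põmoʒutafo]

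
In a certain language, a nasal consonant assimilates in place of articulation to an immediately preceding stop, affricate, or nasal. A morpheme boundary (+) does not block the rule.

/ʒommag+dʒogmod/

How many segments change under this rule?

1

/m/ after /g/ (velar) → [ŋ]
1 segment changes.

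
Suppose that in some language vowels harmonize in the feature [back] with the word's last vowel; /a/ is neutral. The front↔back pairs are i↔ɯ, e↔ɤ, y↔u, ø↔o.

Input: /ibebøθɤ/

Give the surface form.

[ɯbɤboθɤ]

/i/ harmonizes with /ɤ/ ([+back]) → [ɯ]
/e/ harmonizes with /ɤ/ ([+back]) → [ɤ]
/ø/ harmonizes with /ɤ/ ([+back]) → [o]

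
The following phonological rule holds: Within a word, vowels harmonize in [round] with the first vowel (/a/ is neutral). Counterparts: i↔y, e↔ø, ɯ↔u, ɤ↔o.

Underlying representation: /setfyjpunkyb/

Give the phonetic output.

[setfijpɯnkib]

/y/ harmonizes with /e/ ([-round]) → [i]
/u/ harmonizes with /e/ ([-round]) → [ɯ]
/y/ harmonizes with /e/ ([-round]) → [i]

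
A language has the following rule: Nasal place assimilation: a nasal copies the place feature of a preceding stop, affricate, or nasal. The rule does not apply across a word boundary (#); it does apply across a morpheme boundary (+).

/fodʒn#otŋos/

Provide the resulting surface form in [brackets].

/n/ after /dʒ/ (palatal) → [ɲ]
/ŋ/ after /t/ (alveolar) → [n]

[fodʒɲ#otnos]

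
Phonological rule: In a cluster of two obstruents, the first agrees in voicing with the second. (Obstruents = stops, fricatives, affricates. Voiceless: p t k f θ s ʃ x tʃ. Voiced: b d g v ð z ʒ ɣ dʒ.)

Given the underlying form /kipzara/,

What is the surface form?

/p/ before /z/ (voiced) → [b]

[kibzara]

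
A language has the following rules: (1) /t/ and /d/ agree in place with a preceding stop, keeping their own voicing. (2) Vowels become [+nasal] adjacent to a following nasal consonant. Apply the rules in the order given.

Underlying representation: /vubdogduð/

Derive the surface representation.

[vubbogguð]

Rule 1: /d/ after /b/ (labial) → [b]
Rule 1: /d/ after /g/ (velar) → [g]
After rule 1: vubbogguð
Rule 2: no segment meets the rule's conditions; no change.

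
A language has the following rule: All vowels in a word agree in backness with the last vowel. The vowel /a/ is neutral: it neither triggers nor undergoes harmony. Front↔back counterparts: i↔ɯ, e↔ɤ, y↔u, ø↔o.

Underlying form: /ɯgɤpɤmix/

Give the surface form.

[igepemix]

/ɯ/ harmonizes with /i/ ([-back]) → [i]
/ɤ/ harmonizes with /i/ ([-back]) → [e]
/ɤ/ harmonizes with /i/ ([-back]) → [e]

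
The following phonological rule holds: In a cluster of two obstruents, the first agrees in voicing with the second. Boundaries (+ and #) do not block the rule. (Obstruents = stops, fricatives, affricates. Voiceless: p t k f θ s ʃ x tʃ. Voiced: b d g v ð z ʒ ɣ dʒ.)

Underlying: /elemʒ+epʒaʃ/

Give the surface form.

[elemʒ+ebʒaʃ]

/p/ before /ʒ/ (voiced) → [b]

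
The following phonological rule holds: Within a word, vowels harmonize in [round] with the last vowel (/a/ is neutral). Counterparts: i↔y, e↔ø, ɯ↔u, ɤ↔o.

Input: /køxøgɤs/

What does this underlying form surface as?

[kexegɤs]

/ø/ harmonizes with /ɤ/ ([-round]) → [e]
/ø/ harmonizes with /ɤ/ ([-round]) → [e]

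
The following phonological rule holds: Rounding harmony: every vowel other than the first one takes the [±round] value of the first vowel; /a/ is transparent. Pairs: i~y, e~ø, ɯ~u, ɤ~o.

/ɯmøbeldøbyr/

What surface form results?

/ø/ harmonizes with /ɯ/ ([-round]) → [e]
/ø/ harmonizes with /ɯ/ ([-round]) → [e]
/y/ harmonizes with /ɯ/ ([-round]) → [i]

[ɯmebeldebir]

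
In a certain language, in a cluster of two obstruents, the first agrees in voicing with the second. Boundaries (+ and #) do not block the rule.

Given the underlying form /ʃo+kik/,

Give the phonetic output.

no segment meets the rule's conditions; no change.

[ʃo+kik]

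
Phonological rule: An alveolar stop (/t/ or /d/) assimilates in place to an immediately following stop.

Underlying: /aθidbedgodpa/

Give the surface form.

/d/ before /b/ (labial) → [b]
/d/ before /g/ (velar) → [g]
/d/ before /p/ (labial) → [b]

[aθibbeggobpa]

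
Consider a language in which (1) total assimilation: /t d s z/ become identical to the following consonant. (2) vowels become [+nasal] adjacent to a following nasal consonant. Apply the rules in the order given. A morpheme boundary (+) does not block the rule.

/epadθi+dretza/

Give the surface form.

[epaθθi+rrezza]

Rule 1: /d/ before /θ/ → [θ] (total assimilation)
Rule 1: /d/ before /r/ → [r] (total assimilation)
Rule 1: /t/ before /z/ → [z] (total assimilation)
After rule 1: epaθθi+rrezza
Rule 2: no segment meets the rule's conditions; no change.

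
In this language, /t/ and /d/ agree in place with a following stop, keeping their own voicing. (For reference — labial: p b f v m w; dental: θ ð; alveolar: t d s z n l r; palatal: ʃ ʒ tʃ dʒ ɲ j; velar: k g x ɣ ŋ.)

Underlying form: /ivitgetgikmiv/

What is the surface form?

/t/ before /g/ (velar) → [k]
/t/ before /g/ (velar) → [k]

[ivikgekgikmiv]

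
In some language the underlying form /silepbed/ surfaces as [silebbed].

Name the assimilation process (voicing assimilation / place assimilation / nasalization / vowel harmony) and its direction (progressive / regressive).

voicing assimilation, regressive

/p/→[b].
Each target copies a feature from the following segment, so the direction is regressive.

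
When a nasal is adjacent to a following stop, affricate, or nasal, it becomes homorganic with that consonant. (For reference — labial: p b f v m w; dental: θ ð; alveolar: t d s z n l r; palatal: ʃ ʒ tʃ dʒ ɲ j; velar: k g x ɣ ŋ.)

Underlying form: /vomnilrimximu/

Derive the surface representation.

[vonnilrimximu]

/m/ before /n/ (alveolar) → [n]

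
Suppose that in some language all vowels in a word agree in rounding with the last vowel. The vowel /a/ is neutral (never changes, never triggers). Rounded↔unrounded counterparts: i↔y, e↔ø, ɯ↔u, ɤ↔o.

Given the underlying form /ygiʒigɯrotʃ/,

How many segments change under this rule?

3

/i/ harmonizes with /o/ ([+round]) → [y]
/i/ harmonizes with /o/ ([+round]) → [y]
/ɯ/ harmonizes with /o/ ([+round]) → [u]
3 segments change.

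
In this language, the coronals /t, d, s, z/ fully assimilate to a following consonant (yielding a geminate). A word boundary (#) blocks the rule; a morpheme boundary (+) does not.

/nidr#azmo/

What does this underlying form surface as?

[nirr#ammo]

/d/ before /r/ → [r] (total assimilation)
/z/ before /m/ → [m] (total assimilation)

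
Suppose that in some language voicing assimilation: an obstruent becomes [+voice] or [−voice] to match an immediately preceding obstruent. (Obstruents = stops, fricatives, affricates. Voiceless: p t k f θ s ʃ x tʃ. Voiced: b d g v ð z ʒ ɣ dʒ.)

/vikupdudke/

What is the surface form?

[vikuptudge]

/d/ after /p/ (voiceless) → [t]
/k/ after /d/ (voiced) → [g]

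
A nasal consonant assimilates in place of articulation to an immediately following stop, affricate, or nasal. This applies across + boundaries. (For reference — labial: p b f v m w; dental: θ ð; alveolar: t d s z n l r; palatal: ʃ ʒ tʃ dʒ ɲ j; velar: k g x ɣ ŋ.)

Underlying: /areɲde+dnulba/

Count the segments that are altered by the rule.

/ɲ/ before /d/ (alveolar) → [n]
1 segment changes.

1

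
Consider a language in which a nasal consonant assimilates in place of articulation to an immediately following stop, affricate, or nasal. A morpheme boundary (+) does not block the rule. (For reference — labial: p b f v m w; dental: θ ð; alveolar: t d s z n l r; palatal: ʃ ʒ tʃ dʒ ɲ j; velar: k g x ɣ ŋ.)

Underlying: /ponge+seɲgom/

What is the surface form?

[poŋge+seŋgom]

/n/ before /g/ (velar) → [ŋ]
/ɲ/ before /g/ (velar) → [ŋ]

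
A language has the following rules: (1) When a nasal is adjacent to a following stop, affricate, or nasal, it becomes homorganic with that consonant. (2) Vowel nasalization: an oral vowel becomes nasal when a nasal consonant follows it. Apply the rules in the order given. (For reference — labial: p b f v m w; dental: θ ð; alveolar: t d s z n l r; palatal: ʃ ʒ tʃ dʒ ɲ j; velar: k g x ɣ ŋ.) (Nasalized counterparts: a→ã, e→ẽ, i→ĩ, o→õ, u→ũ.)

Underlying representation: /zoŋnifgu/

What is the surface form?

Rule 1: /ŋ/ before /n/ (alveolar) → [n]
After rule 1: zonnifgu
Rule 2: /o/ before nasal /n/ → [õ]

[zõnnifgu]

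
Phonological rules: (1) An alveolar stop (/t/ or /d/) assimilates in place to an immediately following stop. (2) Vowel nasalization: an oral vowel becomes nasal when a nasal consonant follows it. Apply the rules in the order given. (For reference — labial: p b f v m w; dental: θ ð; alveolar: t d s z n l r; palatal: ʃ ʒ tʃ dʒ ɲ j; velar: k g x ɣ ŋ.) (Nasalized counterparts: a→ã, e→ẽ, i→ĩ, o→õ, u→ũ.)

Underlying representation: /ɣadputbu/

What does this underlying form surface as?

[ɣabpupbu]

Rule 1: /d/ before /p/ (labial) → [b]
Rule 1: /t/ before /b/ (labial) → [p]
After rule 1: ɣabpupbu
Rule 2: no segment meets the rule's conditions; no change.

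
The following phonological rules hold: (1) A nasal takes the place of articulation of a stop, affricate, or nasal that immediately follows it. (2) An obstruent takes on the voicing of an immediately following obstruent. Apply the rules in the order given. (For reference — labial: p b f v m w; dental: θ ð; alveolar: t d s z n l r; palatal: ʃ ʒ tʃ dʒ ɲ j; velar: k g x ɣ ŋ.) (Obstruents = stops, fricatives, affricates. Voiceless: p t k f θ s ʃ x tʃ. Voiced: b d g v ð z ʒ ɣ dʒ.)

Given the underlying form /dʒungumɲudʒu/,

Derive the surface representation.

Rule 1: /n/ before /g/ (velar) → [ŋ]
Rule 1: /m/ before /ɲ/ (palatal) → [ɲ]
After rule 1: dʒuŋguɲɲudʒu
Rule 2: no segment meets the rule's conditions; no change.

[dʒuŋguɲɲudʒu]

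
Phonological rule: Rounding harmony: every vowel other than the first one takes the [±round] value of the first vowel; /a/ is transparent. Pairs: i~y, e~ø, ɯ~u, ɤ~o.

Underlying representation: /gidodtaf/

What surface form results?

[gidɤdtaf]

/o/ harmonizes with /i/ ([-round]) → [ɤ]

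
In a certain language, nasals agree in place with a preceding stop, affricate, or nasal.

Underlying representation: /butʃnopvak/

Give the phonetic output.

[butʃɲopvak]

/n/ after /tʃ/ (palatal) → [ɲ]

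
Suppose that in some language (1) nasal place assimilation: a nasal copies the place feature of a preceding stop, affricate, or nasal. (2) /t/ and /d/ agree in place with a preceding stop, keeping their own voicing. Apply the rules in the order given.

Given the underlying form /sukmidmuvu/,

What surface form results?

[sukŋidnuvu]

Rule 1: /m/ after /k/ (velar) → [ŋ]
Rule 1: /m/ after /d/ (alveolar) → [n]
After rule 1: sukŋidnuvu
Rule 2: no segment meets the rule's conditions; no change.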